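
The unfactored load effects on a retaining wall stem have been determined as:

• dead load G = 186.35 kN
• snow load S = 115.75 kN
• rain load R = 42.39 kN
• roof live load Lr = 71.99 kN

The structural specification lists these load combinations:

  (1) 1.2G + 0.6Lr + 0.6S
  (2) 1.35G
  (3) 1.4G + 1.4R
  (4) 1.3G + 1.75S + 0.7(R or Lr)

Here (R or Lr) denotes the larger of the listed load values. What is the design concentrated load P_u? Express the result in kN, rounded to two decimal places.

495.21 kN

(R or Lr) → Lr = 71.99 kN.
(1) 1.2(186.35) + 0.6(71.99) + 0.6(115.75) = 336.26
(2) 1.35(186.35) = 251.57
(3) 1.4(186.35) + 1.4(42.39) = 320.24
(4) 1.3(186.35) + 1.75(115.75) + 0.7(71.99) = 495.21
The controlling combination is 4, giving 495.21 kN.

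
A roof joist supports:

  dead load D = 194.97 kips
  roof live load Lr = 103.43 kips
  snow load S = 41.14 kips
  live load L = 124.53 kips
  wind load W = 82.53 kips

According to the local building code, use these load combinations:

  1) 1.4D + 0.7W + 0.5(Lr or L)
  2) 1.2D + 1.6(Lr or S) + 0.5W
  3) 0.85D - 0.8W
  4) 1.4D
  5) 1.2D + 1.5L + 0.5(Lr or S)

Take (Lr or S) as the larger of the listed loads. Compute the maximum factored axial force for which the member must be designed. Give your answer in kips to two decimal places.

472.47 kips

(Lr or L) → L = 124.53 kips; (Lr or S) → Lr = 103.43 kips.
1) 1.4(194.97) + 0.7(82.53) + 0.5(124.53) = 392.99
2) 1.2(194.97) + 1.6(103.43) + 0.5(82.53) = 233.96 + 165.49 + 41.27 = 440.72
3) 0.85(194.97) - 0.8(82.53) = 165.72 - 66.02 = 99.70
4) 1.4(194.97) = 272.96
5) 1.2(194.97) + 1.5(124.53) + 0.5(103.43) = 472.47
The controlling combination is 5, giving 472.47 kips.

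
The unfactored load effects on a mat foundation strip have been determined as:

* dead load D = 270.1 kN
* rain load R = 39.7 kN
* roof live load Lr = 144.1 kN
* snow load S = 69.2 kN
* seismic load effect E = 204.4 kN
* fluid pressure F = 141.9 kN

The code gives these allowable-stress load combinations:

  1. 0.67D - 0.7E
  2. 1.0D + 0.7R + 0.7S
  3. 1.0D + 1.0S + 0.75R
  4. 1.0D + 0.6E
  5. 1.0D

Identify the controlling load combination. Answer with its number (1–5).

Combination 4

1. 0.67(270.1) - 0.7(204.4) = 181.0 - 143.1 = 37.9
2. 1.0(270.1) + 0.7(39.7) + 0.7(69.2) = 270.1 + 27.8 + 48.4 = 346.3
3. 1.0(270.1) + 1.0(69.2) + 0.75(39.7) = 270.1 + 69.2 + 29.8 = 369.1
4. 1.0(270.1) + 0.6(204.4) = 270.1 + 122.6 = 392.7
5. 1.0(270.1) = 270.1
The largest value is 392.7 kN from combination 4.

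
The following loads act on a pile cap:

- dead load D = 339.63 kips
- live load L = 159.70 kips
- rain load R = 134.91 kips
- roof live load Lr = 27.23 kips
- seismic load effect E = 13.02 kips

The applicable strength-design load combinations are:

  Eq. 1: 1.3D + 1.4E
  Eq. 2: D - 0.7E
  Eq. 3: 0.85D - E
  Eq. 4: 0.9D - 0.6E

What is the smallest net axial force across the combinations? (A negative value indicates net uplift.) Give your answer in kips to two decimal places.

Eq. 1: 1.3(339.63) + 1.4(13.02) = 441.52 + 18.23 = 459.75
Eq. 2: 1.0(339.63) - 0.7(13.02) = 339.63 - 9.11 = 330.52
Eq. 3: 0.85(339.63) - 1.0(13.02) = 288.69 - 13.02 = 275.67
Eq. 4: 0.9(339.63) - 0.6(13.02) = 305.67 - 7.81 = 297.86
Combination 3 gives the minimum: 275.67 kips.

275.67 kips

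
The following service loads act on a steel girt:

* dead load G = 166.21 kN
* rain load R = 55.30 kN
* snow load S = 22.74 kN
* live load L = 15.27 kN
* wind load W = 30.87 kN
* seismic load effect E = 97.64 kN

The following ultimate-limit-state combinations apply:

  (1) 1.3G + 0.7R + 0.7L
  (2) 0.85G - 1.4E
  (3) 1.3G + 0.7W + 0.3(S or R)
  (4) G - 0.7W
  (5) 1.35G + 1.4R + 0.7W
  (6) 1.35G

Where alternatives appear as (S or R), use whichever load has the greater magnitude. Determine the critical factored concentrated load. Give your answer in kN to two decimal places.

(S or R) → R = 55.30 kN.
(1) 1.3(166.21) + 0.7(55.30) + 0.7(15.27) = 265.47
(2) 0.85(166.21) - 1.4(97.64) = 4.58
(3) 1.3(166.21) + 0.7(30.87) + 0.3(55.30) = 254.27
(4) 1.0(166.21) - 0.7(30.87) = 144.60
(5) 1.35(166.21) + 1.4(55.30) + 0.7(30.87) = 323.41
(6) 1.35(166.21) = 224.38
The controlling combination is 5, giving 323.41 kN.

323.41 kN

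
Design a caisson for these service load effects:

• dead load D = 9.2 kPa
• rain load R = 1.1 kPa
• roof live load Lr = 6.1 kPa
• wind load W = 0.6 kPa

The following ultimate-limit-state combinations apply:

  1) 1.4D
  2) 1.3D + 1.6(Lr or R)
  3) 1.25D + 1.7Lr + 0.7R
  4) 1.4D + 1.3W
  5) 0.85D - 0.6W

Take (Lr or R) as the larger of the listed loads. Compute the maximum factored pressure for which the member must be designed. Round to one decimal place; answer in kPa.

22.6 kPa

(Lr or R) → Lr = 6.1 kPa.
1) 1.4(9.2) = 12.9
2) 1.3(9.2) + 1.6(6.1) = 21.7
3) 1.25(9.2) + 1.7(6.1) + 0.7(1.1) = 22.6
4) 1.4(9.2) + 1.3(0.6) = 12.9 + 0.8 = 13.7
5) 0.85(9.2) - 0.6(0.6) = 7.5
The controlling combination is 3, giving 22.6 kPa.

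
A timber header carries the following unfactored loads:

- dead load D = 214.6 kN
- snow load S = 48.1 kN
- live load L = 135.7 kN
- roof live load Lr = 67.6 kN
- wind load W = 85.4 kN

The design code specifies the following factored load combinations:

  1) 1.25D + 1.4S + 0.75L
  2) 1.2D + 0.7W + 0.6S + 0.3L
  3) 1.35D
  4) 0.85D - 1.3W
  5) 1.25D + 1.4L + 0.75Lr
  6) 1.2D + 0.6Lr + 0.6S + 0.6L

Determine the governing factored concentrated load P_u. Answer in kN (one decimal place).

1) 1.25(214.6) + 1.4(48.1) + 0.75(135.7) = 437.4
2) 1.2(214.6) + 0.7(85.4) + 0.6(48.1) + 0.3(135.7) = 386.9
3) 1.35(214.6) = 289.7
4) 0.85(214.6) - 1.3(85.4) = 71.4
5) 1.25(214.6) + 1.4(135.7) + 0.75(67.6) = 508.9
6) 1.2(214.6) + 0.6(67.6) + 0.6(48.1) + 0.6(135.7) = 408.4
Maximum is from combination 5.

508.9 kN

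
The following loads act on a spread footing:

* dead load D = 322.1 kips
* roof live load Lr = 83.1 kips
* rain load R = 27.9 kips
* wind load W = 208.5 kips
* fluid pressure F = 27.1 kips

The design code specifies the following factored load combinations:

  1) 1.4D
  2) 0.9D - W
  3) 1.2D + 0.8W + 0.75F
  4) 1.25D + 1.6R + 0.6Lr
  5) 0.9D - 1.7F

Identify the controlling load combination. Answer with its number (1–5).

Combination 3

1) 1.4(322.1) = 450.94
2) 0.9(322.1) - 1.0(208.5) = 289.89 - 208.50 = 81.39
3) 1.2(322.1) + 0.8(208.5) + 0.75(27.1) = 386.52 + 166.80 + 20.33 = 573.65
4) 1.25(322.1) + 1.6(27.9) + 0.6(83.1) = 402.63 + 44.64 + 49.86 = 497.13
5) 0.9(322.1) - 1.7(27.1) = 289.89 - 46.07 = 243.82
The largest value is 573.65 kips from combination 3.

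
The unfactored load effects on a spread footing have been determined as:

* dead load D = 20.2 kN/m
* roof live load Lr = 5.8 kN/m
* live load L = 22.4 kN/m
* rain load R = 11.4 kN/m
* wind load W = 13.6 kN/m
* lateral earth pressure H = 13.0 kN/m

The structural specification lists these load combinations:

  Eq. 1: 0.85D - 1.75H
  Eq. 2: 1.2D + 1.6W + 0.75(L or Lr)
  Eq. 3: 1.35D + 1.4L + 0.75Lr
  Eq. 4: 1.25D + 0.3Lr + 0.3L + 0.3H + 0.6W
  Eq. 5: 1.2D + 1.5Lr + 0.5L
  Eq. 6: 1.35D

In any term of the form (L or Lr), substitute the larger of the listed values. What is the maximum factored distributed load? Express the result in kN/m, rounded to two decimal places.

(L or Lr) → L = 22.4 kN/m.
Eq. 1: 0.85(20.2) - 1.75(13.0) = -5.58
Eq. 2: 1.2(20.2) + 1.6(13.6) + 0.75(22.4) = 62.80
Eq. 3: 1.35(20.2) + 1.4(22.4) + 0.75(5.8) = 62.98
Eq. 4: 1.25(20.2) + 0.3(5.8) + 0.3(22.4) + 0.3(13.0) + 0.6(13.6) = 45.77
Eq. 5: 1.2(20.2) + 1.5(5.8) + 0.5(22.4) = 44.14
Eq. 6: 1.35(20.2) = 27.27
The controlling combination is 3, giving 62.98 kN/m.

62.98 kN/m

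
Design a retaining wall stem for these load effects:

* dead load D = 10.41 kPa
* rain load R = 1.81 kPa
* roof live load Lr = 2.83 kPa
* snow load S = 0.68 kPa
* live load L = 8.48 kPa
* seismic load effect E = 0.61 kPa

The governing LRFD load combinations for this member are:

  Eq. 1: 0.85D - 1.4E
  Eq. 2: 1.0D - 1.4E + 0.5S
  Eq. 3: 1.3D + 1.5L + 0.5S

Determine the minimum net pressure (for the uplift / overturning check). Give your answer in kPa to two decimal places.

Eq. 1: 0.85(10.41) - 1.4(0.61) = 7.99
Eq. 2: 1.0(10.41) - 1.4(0.61) + 0.5(0.68) = 9.90
Eq. 3: 1.3(10.41) + 1.5(8.48) + 0.5(0.68) = 26.59
Combination 1 gives the minimum: 7.99 kPa.

7.99 kPa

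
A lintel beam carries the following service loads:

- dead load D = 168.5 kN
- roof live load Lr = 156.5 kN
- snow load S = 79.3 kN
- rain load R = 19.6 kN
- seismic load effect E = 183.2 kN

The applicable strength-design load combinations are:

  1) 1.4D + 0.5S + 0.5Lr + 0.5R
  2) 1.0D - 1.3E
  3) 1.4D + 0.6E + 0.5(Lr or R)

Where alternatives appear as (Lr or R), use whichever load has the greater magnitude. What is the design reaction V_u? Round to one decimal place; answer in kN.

424.1 kN

(Lr or R) → Lr = 156.5 kN.
1) 1.4(168.5) + 0.5(79.3) + 0.5(156.5) + 0.5(19.6) = 363.6
2) 1.0(168.5) - 1.3(183.2) = -69.7
3) 1.4(168.5) + 0.6(183.2) + 0.5(156.5) = 424.1
Maximum is from combination 3.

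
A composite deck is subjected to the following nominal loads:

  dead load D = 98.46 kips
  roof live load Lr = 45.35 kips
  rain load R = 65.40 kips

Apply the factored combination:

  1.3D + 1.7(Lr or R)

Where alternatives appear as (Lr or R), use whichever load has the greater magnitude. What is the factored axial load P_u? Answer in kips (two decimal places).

239.18 kips

(Lr or R) → R = 65.40 kips.
1.3(98.46) + 1.7(65.40) = 128.00 + 111.18 = 239.18
P_u = 239.18 kips.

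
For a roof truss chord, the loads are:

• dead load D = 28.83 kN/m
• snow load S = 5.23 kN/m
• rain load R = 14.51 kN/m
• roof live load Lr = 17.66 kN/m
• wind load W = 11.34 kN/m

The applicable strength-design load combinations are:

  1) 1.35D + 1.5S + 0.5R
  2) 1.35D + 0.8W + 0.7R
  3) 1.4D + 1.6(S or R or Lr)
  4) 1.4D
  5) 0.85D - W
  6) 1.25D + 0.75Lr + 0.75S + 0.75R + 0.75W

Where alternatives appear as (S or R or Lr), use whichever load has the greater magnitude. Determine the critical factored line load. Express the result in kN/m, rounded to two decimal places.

(S or R or Lr) → Lr = 17.66 kN/m.
1) 1.35(28.83) + 1.5(5.23) + 0.5(14.51) = 54.02
2) 1.35(28.83) + 0.8(11.34) + 0.7(14.51) = 38.92 + 9.07 + 10.16 = 58.15
3) 1.4(28.83) + 1.6(17.66) = 40.36 + 28.26 = 68.62
4) 1.4(28.83) = 40.36
5) 0.85(28.83) - 1.0(11.34) = 24.51 - 11.34 = 13.17
6) 1.25(28.83) + 0.75(17.66) + 0.75(5.23) + 0.75(14.51) + 0.75(11.34) = 72.59
The controlling combination is 6, giving 72.59 kN/m.

72.59 kN/m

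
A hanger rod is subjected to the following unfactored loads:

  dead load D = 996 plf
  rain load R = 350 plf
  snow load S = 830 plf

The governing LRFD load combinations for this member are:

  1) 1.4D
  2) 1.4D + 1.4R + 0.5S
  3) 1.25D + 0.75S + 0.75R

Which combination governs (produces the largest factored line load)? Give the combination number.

Combination 2

1) 1.4(996) = 1394.40
2) 1.4(996) + 1.4(350) + 0.5(830) = 2299.40
3) 1.25(996) + 0.75(830) + 0.75(350) = 2130.00
The largest value is 2299.40 plf from combination 2.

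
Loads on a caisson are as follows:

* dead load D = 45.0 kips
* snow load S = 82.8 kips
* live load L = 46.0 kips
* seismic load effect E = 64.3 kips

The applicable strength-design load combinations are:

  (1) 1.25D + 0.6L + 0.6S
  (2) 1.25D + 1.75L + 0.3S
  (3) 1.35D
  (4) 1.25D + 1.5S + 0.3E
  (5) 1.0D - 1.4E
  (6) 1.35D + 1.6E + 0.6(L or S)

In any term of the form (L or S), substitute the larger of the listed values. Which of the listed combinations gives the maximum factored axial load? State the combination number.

Combination 6

(L or S) → S = 82.8 kips.
(1) 1.25(45.0) + 0.6(46.0) + 0.6(82.8) = 133.5
(2) 1.25(45.0) + 1.75(46.0) + 0.3(82.8) = 161.6
(3) 1.35(45.0) = 60.8
(4) 1.25(45.0) + 1.5(82.8) + 0.3(64.3) = 199.7
(5) 1.0(45.0) - 1.4(64.3) = -45.0
(6) 1.35(45.0) + 1.6(64.3) + 0.6(82.8) = 213.3
The largest value is 213.3 kips from combination 6.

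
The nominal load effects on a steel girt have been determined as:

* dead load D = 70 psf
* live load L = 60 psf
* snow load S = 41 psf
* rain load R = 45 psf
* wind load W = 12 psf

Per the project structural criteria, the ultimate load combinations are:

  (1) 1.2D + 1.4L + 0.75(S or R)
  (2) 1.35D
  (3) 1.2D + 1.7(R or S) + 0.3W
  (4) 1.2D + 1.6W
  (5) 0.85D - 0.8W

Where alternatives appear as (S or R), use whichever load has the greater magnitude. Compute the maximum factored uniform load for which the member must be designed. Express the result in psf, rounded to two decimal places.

(S or R) → R = 45 psf; (R or S) → R = 45 psf.
(1) 1.2(70) + 1.4(60) + 0.75(45) = 84.00 + 84.00 + 33.75 = 201.75
(2) 1.35(70) = 94.50
(3) 1.2(70) + 1.7(45) + 0.3(12) = 84.00 + 76.50 + 3.60 = 164.10
(4) 1.2(70) + 1.6(12) = 84.00 + 19.20 = 103.20
(5) 0.85(70) - 0.8(12) = 59.50 - 9.60 = 49.90
The controlling combination is 1, giving 201.75 psf.

201.75 psf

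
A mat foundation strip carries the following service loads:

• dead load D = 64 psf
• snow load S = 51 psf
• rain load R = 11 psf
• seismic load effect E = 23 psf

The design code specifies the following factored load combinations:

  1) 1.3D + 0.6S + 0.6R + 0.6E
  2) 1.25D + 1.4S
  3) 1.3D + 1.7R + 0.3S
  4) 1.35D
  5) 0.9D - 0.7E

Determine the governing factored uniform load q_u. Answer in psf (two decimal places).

1) 1.3(64) + 0.6(51) + 0.6(11) + 0.6(23) = 83.20 + 30.60 + 6.60 + 13.80 = 134.20
2) 1.25(64) + 1.4(51) = 80.00 + 71.40 = 151.40
3) 1.3(64) + 1.7(11) + 0.3(51) = 83.20 + 18.70 + 15.30 = 117.20
4) 1.35(64) = 86.40
5) 0.9(64) - 0.7(23) = 57.60 - 16.10 = 41.50
The controlling combination is 2, giving 151.40 psf.

151.40 psf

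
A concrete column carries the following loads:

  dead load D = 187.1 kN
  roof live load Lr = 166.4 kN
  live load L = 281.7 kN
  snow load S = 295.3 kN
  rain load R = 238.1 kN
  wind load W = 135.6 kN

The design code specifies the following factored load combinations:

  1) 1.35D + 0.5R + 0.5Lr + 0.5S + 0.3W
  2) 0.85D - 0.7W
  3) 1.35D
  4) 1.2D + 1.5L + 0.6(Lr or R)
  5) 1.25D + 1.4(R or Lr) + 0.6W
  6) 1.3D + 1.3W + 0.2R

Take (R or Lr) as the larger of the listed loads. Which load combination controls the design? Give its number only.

(Lr or R) → R = 238.1 kN; (R or Lr) → R = 238.1 kN.
1) 1.35(187.1) + 0.5(238.1) + 0.5(166.4) + 0.5(295.3) + 0.3(135.6) = 643.2
2) 0.85(187.1) - 0.7(135.6) = 159.0 - 94.9 = 64.1
3) 1.35(187.1) = 252.6
4) 1.2(187.1) + 1.5(281.7) + 0.6(238.1) = 789.9
5) 1.25(187.1) + 1.4(238.1) + 0.6(135.6) = 233.9 + 333.3 + 81.4 = 648.6
6) 1.3(187.1) + 1.3(135.6) + 0.2(238.1) = 243.2 + 176.3 + 47.6 = 467.1
The largest value is 789.9 kN from combination 4.

Combination 4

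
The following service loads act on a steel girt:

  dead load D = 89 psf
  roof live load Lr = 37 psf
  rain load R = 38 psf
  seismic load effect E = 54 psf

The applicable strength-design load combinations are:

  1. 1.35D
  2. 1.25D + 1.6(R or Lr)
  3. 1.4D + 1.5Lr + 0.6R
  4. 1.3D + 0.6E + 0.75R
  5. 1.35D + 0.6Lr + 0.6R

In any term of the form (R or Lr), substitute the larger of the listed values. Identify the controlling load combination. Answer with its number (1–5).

Combination 3

(R or Lr) → R = 38 psf.
1. 1.35(89) = 120.15
2. 1.25(89) + 1.6(38) = 111.25 + 60.80 = 172.05
3. 1.4(89) + 1.5(37) + 0.6(38) = 124.60 + 55.50 + 22.80 = 202.90
4. 1.3(89) + 0.6(54) + 0.75(38) = 115.70 + 32.40 + 28.50 = 176.60
5. 1.35(89) + 0.6(37) + 0.6(38) = 120.15 + 22.20 + 22.80 = 165.15
The largest value is 202.90 psf from combination 3.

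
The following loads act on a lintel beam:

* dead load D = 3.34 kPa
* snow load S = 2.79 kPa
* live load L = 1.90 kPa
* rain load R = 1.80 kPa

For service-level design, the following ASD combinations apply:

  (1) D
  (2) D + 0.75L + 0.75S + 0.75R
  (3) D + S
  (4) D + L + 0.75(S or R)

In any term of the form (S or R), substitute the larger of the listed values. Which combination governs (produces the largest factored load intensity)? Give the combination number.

Combination 2

(S or R) → S = 2.79 kPa.
(1) 1.0(3.34) = 3.34
(2) 1.0(3.34) + 0.75(1.90) + 0.75(2.79) + 0.75(1.80) = 3.34 + 1.43 + 2.09 + 1.35 = 8.21
(3) 1.0(3.34) + 1.0(2.79) = 3.34 + 2.79 = 6.13
(4) 1.0(3.34) + 1.0(1.90) + 0.75(2.79) = 3.34 + 1.90 + 2.09 = 7.33
The largest value is 8.21 kPa from combination 2.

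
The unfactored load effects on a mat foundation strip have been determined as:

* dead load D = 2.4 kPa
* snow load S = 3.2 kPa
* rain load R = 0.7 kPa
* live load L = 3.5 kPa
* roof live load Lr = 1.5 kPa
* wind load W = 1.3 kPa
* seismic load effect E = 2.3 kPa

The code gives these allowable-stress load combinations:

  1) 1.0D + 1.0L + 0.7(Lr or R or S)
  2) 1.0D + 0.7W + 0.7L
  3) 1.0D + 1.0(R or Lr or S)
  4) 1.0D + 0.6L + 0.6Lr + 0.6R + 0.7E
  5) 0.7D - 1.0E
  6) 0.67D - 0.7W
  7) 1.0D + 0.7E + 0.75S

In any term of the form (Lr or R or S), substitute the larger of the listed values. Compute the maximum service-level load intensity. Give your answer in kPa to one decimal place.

8.1 kPa

(Lr or R or S) → S = 3.2 kPa; (R or Lr or S) → S = 3.2 kPa.
1) 1.0(2.4) + 1.0(3.5) + 0.7(3.2) = 2.4 + 3.5 + 2.2 = 8.1
2) 1.0(2.4) + 0.7(1.3) + 0.7(3.5) = 2.4 + 0.9 + 2.5 = 5.8
3) 1.0(2.4) + 1.0(3.2) = 2.4 + 3.2 = 5.6
4) 1.0(2.4) + 0.6(3.5) + 0.6(1.5) + 0.6(0.7) + 0.7(2.3) = 2.4 + 2.1 + 0.9 + 0.4 + 1.6 = 7.4
5) 0.7(2.4) - 1.0(2.3) = 1.7 - 2.3 = -0.6
6) 0.67(2.4) - 0.7(1.3) = 1.6 - 0.9 = 0.7
7) 1.0(2.4) + 0.7(2.3) + 0.75(3.2) = 2.4 + 1.6 + 2.4 = 6.4
Maximum is from combination 1.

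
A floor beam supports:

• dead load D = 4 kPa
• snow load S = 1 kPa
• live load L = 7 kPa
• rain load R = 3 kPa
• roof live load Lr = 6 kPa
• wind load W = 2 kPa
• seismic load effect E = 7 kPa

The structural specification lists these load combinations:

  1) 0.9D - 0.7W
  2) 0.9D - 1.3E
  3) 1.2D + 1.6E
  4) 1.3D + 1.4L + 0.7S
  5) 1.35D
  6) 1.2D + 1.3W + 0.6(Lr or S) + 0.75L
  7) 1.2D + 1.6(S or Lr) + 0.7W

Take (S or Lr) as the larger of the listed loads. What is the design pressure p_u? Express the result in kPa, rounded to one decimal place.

16.3 kPa

(Lr or S) → Lr = 6 kPa; (S or Lr) → Lr = 6 kPa.
1) 0.9(4) - 0.7(2) = 2.2
2) 0.9(4) - 1.3(7) = -5.5
3) 1.2(4) + 1.6(7) = 16.0
4) 1.3(4) + 1.4(7) + 0.7(1) = 15.7
5) 1.35(4) = 5.4
6) 1.2(4) + 1.3(2) + 0.6(6) + 0.75(7) = 16.3
7) 1.2(4) + 1.6(6) + 0.7(2) = 15.8
Maximum is from combination 6.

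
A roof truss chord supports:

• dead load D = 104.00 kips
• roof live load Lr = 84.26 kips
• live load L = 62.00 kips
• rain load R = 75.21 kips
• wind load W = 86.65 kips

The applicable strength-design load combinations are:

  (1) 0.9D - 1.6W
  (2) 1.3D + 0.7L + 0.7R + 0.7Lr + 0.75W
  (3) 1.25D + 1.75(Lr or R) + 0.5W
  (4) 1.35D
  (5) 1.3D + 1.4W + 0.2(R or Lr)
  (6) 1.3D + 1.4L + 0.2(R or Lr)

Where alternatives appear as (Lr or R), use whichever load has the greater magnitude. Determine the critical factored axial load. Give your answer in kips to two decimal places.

355.22 kips

(Lr or R) → Lr = 84.26 kips; (R or Lr) → Lr = 84.26 kips.
(1) 0.9(104.00) - 1.6(86.65) = -45.04
(2) 1.3(104.00) + 0.7(62.00) + 0.7(75.21) + 0.7(84.26) + 0.75(86.65) = 355.22
(3) 1.25(104.00) + 1.75(84.26) + 0.5(86.65) = 320.78
(4) 1.35(104.00) = 140.40
(5) 1.3(104.00) + 1.4(86.65) + 0.2(84.26) = 273.36
(6) 1.3(104.00) + 1.4(62.00) + 0.2(84.26) = 238.85
The controlling combination is 2, giving 355.22 kips.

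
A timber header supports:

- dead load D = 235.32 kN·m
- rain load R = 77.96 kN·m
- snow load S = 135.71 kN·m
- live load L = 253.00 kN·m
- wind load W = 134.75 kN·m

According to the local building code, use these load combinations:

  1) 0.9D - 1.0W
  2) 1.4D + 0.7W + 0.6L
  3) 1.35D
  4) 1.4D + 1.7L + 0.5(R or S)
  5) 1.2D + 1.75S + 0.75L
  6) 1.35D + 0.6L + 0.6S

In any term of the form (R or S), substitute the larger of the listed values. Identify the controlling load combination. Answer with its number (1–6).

Combination 4

(R or S) → S = 135.71 kN·m.
1) 0.9(235.32) - 1.0(134.75) = 211.79 - 134.75 = 77.04
2) 1.4(235.32) + 0.7(134.75) + 0.6(253.00) = 575.57
3) 1.35(235.32) = 317.68
4) 1.4(235.32) + 1.7(253.00) + 0.5(135.71) = 827.40
5) 1.2(235.32) + 1.75(135.71) + 0.75(253.00) = 709.63
6) 1.35(235.32) + 0.6(253.00) + 0.6(135.71) = 317.68 + 151.80 + 81.43 = 550.91
The largest value is 827.40 kN·m from combination 4.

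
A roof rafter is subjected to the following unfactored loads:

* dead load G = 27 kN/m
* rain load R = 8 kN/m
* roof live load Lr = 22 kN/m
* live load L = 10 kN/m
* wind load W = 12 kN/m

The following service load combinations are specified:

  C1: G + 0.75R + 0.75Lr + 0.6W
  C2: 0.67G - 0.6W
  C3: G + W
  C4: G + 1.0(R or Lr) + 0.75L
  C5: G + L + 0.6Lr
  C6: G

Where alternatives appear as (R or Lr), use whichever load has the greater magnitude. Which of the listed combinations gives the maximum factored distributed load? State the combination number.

(R or Lr) → Lr = 22 kN/m.
C1: 1.0(27) + 0.75(8) + 0.75(22) + 0.6(12) = 27.0 + 6.0 + 16.5 + 7.2 = 56.7
C2: 0.67(27) - 0.6(12) = 18.1 - 7.2 = 10.9
C3: 1.0(27) + 1.0(12) = 27.0 + 12.0 = 39.0
C4: 1.0(27) + 1.0(22) + 0.75(10) = 27.0 + 22.0 + 7.5 = 56.5
C5: 1.0(27) + 1.0(10) + 0.6(22) = 27.0 + 10.0 + 13.2 = 50.2
C6: 1.0(27) = 27.0
The largest value is 56.7 kN/m from combination 1.

Combination 1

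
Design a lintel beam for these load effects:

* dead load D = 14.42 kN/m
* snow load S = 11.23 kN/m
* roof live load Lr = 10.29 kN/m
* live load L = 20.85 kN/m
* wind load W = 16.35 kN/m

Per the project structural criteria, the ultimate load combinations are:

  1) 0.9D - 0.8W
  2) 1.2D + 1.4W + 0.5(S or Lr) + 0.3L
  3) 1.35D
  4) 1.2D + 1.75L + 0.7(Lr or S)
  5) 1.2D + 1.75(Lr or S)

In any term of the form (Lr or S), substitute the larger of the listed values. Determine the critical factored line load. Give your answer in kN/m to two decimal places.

(S or Lr) → S = 11.23 kN/m; (Lr or S) → S = 11.23 kN/m.
1) 0.9(14.42) - 0.8(16.35) = -0.10
2) 1.2(14.42) + 1.4(16.35) + 0.5(11.23) + 0.3(20.85) = 52.06
3) 1.35(14.42) = 19.47
4) 1.2(14.42) + 1.75(20.85) + 0.7(11.23) = 61.65
5) 1.2(14.42) + 1.75(11.23) = 36.96
Maximum is from combination 4.

61.65 kN/m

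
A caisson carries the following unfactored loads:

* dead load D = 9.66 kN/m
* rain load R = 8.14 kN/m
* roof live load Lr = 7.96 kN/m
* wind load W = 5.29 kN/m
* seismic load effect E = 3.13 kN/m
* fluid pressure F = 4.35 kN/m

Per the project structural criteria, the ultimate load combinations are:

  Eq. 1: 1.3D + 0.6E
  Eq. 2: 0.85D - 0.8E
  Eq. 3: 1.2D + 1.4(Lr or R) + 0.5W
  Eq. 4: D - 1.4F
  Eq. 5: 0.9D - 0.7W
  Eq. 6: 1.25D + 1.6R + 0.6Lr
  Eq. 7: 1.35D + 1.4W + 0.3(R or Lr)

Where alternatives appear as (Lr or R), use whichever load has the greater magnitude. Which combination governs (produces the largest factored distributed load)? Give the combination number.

Combination 6

(Lr or R) → R = 8.14 kN/m; (R or Lr) → R = 8.14 kN/m.
Eq. 1: 1.3(9.66) + 0.6(3.13) = 12.56 + 1.88 = 14.44
Eq. 2: 0.85(9.66) - 0.8(3.13) = 8.21 - 2.50 = 5.71
Eq. 3: 1.2(9.66) + 1.4(8.14) + 0.5(5.29) = 25.63
Eq. 4: 1.0(9.66) - 1.4(4.35) = 9.66 - 6.09 = 3.57
Eq. 5: 0.9(9.66) - 0.7(5.29) = 8.69 - 3.70 = 4.99
Eq. 6: 1.25(9.66) + 1.6(8.14) + 0.6(7.96) = 12.08 + 13.02 + 4.78 = 29.88
Eq. 7: 1.35(9.66) + 1.4(5.29) + 0.3(8.14) = 13.04 + 7.41 + 2.44 = 22.89
The largest value is 29.88 kN/m from combination 6.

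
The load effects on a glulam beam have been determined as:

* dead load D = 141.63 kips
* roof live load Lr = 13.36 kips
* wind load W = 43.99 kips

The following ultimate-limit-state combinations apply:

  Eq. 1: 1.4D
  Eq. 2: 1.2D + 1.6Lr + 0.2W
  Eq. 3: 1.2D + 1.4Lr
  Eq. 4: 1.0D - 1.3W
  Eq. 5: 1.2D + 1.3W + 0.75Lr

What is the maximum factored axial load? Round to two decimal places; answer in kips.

237.16 kips

Eq. 1: 1.4(141.63) = 198.28
Eq. 2: 1.2(141.63) + 1.6(13.36) + 0.2(43.99) = 200.13
Eq. 3: 1.2(141.63) + 1.4(13.36) = 169.96 + 18.70 = 188.66
Eq. 4: 1.0(141.63) - 1.3(43.99) = 141.63 - 57.19 = 84.44
Eq. 5: 1.2(141.63) + 1.3(43.99) + 0.75(13.36) = 237.16
Maximum is from combination 5.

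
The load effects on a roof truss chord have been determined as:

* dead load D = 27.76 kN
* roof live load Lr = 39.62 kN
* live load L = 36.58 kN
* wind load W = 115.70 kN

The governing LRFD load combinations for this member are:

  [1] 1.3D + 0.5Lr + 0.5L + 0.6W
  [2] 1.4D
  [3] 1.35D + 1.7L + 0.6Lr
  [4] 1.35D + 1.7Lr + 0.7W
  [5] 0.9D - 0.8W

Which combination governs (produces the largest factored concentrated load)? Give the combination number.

Combination 4

[1] 1.3(27.76) + 0.5(39.62) + 0.5(36.58) + 0.6(115.70) = 143.61
[2] 1.4(27.76) = 38.86
[3] 1.35(27.76) + 1.7(36.58) + 0.6(39.62) = 123.43
[4] 1.35(27.76) + 1.7(39.62) + 0.7(115.70) = 185.82
[5] 0.9(27.76) - 0.8(115.70) = -67.58
The largest value is 185.82 kN from combination 4.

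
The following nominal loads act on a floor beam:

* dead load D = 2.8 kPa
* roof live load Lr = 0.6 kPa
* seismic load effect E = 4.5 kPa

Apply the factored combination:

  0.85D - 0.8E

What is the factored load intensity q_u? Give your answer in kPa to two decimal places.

-1.22 kPa

0.85(2.8) - 0.8(4.5) = -1.22
q_u = -1.22 kPa.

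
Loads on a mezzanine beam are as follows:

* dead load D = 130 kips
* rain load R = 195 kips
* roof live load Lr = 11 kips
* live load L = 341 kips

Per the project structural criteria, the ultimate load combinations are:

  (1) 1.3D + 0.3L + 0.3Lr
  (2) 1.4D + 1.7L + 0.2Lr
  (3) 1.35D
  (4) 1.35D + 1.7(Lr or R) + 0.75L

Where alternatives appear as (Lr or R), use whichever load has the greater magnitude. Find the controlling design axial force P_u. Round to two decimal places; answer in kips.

(Lr or R) → R = 195 kips.
(1) 1.3(130) + 0.3(341) + 0.3(11) = 169.00 + 102.30 + 3.30 = 274.60
(2) 1.4(130) + 1.7(341) + 0.2(11) = 182.00 + 579.70 + 2.20 = 763.90
(3) 1.35(130) = 175.50
(4) 1.35(130) + 1.7(195) + 0.75(341) = 175.50 + 331.50 + 255.75 = 762.75
Combination 2 governs: P_u = 763.90 kips.

763.90 kips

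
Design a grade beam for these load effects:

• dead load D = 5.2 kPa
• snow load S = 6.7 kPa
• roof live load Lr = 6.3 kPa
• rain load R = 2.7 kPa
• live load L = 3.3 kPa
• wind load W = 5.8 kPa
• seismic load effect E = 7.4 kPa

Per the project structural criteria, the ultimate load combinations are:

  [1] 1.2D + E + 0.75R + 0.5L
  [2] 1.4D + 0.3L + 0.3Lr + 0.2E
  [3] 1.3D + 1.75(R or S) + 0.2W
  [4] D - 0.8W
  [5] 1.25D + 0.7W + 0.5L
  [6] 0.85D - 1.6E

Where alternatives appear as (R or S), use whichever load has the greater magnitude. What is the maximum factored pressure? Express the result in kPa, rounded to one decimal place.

19.6 kPa

(R or S) → S = 6.7 kPa.
[1] 1.2(5.2) + 1.0(7.4) + 0.75(2.7) + 0.5(3.3) = 6.2 + 7.4 + 2.0 + 1.7 = 17.3
[2] 1.4(5.2) + 0.3(3.3) + 0.3(6.3) + 0.2(7.4) = 11.6
[3] 1.3(5.2) + 1.75(6.7) + 0.2(5.8) = 19.6
[4] 1.0(5.2) - 0.8(5.8) = 5.2 - 4.6 = 0.6
[5] 1.25(5.2) + 0.7(5.8) + 0.5(3.3) = 12.2
[6] 0.85(5.2) - 1.6(7.4) = 4.4 - 11.8 = -7.4
The controlling combination is 3, giving 19.6 kPa.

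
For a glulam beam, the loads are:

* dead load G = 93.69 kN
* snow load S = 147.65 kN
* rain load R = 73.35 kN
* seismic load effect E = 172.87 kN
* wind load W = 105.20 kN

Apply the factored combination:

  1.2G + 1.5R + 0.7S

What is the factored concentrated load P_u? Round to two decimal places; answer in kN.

325.81 kN

1.2(93.69) + 1.5(73.35) + 0.7(147.65) = 325.81
P_u = 325.81 kN.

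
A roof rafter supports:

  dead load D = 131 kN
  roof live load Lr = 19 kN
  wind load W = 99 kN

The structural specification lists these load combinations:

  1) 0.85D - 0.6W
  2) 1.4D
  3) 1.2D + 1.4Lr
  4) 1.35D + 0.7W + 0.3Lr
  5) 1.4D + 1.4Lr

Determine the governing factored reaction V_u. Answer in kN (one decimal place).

1) 0.85(131) - 0.6(99) = 111.4 - 59.4 = 52.0
2) 1.4(131) = 183.4
3) 1.2(131) + 1.4(19) = 157.2 + 26.6 = 183.8
4) 1.35(131) + 0.7(99) + 0.3(19) = 176.9 + 69.3 + 5.7 = 251.9
5) 1.4(131) + 1.4(19) = 183.4 + 26.6 = 210.0
Combination 4 governs: V_u = 251.9 kN.

251.9 kN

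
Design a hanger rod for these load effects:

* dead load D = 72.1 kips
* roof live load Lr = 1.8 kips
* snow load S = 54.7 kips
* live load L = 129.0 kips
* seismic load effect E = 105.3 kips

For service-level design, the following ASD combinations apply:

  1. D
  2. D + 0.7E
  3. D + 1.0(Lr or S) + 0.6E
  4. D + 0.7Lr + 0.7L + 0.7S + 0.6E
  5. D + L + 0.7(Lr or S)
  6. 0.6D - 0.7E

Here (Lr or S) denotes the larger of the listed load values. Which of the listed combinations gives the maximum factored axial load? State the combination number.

(Lr or S) → S = 54.7 kips.
1. 1.0(72.1) = 72.1
2. 1.0(72.1) + 0.7(105.3) = 145.8
3. 1.0(72.1) + 1.0(54.7) + 0.6(105.3) = 190.0
4. 1.0(72.1) + 0.7(1.8) + 0.7(129.0) + 0.7(54.7) + 0.6(105.3) = 265.1
5. 1.0(72.1) + 1.0(129.0) + 0.7(54.7) = 239.4
6. 0.6(72.1) - 0.7(105.3) = -30.5
The largest value is 265.1 kips from combination 4.

Combination 4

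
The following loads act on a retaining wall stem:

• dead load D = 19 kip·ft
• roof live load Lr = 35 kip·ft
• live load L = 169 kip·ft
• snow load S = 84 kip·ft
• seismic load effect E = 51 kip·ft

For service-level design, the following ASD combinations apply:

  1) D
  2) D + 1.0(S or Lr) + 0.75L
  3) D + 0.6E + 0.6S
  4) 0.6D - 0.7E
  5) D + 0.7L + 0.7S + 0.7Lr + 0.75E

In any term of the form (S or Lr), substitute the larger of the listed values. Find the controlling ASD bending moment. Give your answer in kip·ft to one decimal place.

258.9 kip·ft

(S or Lr) → S = 84 kip·ft.
1) 1.0(19) = 19.0
2) 1.0(19) + 1.0(84) + 0.75(169) = 19.0 + 84.0 + 126.8 = 229.8
3) 1.0(19) + 0.6(51) + 0.6(84) = 19.0 + 30.6 + 50.4 = 100.0
4) 0.6(19) - 0.7(51) = 11.4 - 35.7 = -24.3
5) 1.0(19) + 0.7(169) + 0.7(84) + 0.7(35) + 0.75(51) = 19.0 + 118.3 + 58.8 + 24.5 + 38.3 = 258.9
Combination 5 governs: M = 258.9 kip·ft.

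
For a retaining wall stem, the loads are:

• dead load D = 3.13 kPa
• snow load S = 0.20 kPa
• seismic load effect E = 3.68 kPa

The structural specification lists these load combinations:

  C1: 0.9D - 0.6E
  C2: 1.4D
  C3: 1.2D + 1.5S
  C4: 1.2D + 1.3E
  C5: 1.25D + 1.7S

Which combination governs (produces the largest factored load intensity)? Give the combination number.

C1: 0.9(3.13) - 0.6(3.68) = 0.61
C2: 1.4(3.13) = 4.38
C3: 1.2(3.13) + 1.5(0.20) = 4.06
C4: 1.2(3.13) + 1.3(3.68) = 8.54
C5: 1.25(3.13) + 1.7(0.20) = 4.25
The largest value is 8.54 kPa from combination 4.

Combination 4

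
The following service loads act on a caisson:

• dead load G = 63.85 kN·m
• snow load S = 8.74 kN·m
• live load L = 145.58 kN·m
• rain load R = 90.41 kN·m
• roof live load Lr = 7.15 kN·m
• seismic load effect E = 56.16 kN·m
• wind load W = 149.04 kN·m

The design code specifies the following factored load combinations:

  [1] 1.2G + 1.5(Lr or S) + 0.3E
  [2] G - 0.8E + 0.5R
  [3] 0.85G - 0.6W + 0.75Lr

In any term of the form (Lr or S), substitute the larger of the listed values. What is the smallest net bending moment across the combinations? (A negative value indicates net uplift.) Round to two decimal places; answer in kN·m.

-29.79 kN·m

(Lr or S) → S = 8.74 kN·m.
[1] 1.2(63.85) + 1.5(8.74) + 0.3(56.16) = 76.62 + 13.11 + 16.85 = 106.58
[2] 1.0(63.85) - 0.8(56.16) + 0.5(90.41) = 63.85 - 44.93 + 45.21 = 64.13
[3] 0.85(63.85) - 0.6(149.04) + 0.75(7.15) = 54.27 - 89.42 + 5.36 = -29.79
Combination 3 gives the minimum: -29.79 kN·m.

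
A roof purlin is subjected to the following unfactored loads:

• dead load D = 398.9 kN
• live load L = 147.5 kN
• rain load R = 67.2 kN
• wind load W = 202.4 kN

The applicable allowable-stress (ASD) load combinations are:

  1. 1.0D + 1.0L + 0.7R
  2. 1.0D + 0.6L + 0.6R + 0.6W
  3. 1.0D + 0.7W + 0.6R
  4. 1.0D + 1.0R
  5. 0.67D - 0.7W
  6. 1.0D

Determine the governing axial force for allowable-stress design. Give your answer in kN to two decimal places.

1. 1.0(398.9) + 1.0(147.5) + 0.7(67.2) = 398.90 + 147.50 + 47.04 = 593.44
2. 1.0(398.9) + 0.6(147.5) + 0.6(67.2) + 0.6(202.4) = 398.90 + 88.50 + 40.32 + 121.44 = 649.16
3. 1.0(398.9) + 0.7(202.4) + 0.6(67.2) = 398.90 + 141.68 + 40.32 = 580.90
4. 1.0(398.9) + 1.0(67.2) = 398.90 + 67.20 = 466.10
5. 0.67(398.9) - 0.7(202.4) = 267.26 - 141.68 = 125.58
6. 1.0(398.9) = 398.90
The controlling combination is 2, giving 649.16 kN.

649.16 kN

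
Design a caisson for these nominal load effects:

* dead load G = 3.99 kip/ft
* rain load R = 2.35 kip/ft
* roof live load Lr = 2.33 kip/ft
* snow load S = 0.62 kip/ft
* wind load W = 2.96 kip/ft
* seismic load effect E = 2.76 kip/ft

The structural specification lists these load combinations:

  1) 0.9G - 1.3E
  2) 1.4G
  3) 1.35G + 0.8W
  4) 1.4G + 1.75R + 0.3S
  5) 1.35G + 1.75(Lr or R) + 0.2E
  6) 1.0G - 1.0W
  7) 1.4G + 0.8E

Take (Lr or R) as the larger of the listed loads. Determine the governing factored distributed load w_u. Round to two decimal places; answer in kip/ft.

(Lr or R) → R = 2.35 kip/ft.
1) 0.9(3.99) - 1.3(2.76) = 3.59 - 3.59 = 0.00
2) 1.4(3.99) = 5.59
3) 1.35(3.99) + 0.8(2.96) = 7.75
4) 1.4(3.99) + 1.75(2.35) + 0.3(0.62) = 9.88
5) 1.35(3.99) + 1.75(2.35) + 0.2(2.76) = 5.39 + 4.11 + 0.55 = 10.05
6) 1.0(3.99) - 1.0(2.96) = 3.99 - 2.96 = 1.03
7) 1.4(3.99) + 0.8(2.76) = 7.79
Maximum is from combination 5.

10.05 kip/ft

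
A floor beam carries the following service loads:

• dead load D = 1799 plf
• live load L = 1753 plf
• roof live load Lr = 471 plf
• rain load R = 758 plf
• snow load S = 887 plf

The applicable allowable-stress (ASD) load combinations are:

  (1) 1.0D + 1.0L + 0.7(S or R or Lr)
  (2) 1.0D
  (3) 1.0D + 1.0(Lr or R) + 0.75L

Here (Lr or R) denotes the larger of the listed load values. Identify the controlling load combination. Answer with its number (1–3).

(S or R or Lr) → S = 887 plf; (Lr or R) → R = 758 plf.
(1) 1.0(1799) + 1.0(1753) + 0.7(887) = 4172.9
(2) 1.0(1799) = 1799.0
(3) 1.0(1799) + 1.0(758) + 0.75(1753) = 3871.8
The largest value is 4172.9 plf from combination 1.

Combination 1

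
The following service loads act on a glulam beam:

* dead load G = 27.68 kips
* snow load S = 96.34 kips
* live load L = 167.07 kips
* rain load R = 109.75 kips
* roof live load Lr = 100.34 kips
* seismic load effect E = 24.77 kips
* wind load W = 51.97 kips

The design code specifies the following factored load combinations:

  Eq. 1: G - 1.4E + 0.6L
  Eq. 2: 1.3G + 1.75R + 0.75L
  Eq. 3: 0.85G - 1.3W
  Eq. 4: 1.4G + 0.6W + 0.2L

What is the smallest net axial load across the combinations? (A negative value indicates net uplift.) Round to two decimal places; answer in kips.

Eq. 1: 1.0(27.68) - 1.4(24.77) + 0.6(167.07) = 27.68 - 34.68 + 100.24 = 93.24
Eq. 2: 1.3(27.68) + 1.75(109.75) + 0.75(167.07) = 353.35
Eq. 3: 0.85(27.68) - 1.3(51.97) = 23.53 - 67.56 = -44.03
Eq. 4: 1.4(27.68) + 0.6(51.97) + 0.2(167.07) = 103.35
Combination 3 gives the minimum: -44.03 kips.

-44.03 kips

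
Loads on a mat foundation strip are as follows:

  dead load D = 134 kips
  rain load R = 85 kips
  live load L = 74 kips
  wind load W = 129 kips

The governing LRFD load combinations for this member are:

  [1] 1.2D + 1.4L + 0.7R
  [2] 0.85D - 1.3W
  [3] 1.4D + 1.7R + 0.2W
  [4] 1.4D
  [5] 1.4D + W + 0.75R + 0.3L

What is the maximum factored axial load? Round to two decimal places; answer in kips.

402.55 kips

[1] 1.2(134) + 1.4(74) + 0.7(85) = 160.80 + 103.60 + 59.50 = 323.90
[2] 0.85(134) - 1.3(129) = 113.90 - 167.70 = -53.80
[3] 1.4(134) + 1.7(85) + 0.2(129) = 187.60 + 144.50 + 25.80 = 357.90
[4] 1.4(134) = 187.60
[5] 1.4(134) + 1.0(129) + 0.75(85) + 0.3(74) = 187.60 + 129.00 + 63.75 + 22.20 = 402.55
Combination 5 governs: P_u = 402.55 kips.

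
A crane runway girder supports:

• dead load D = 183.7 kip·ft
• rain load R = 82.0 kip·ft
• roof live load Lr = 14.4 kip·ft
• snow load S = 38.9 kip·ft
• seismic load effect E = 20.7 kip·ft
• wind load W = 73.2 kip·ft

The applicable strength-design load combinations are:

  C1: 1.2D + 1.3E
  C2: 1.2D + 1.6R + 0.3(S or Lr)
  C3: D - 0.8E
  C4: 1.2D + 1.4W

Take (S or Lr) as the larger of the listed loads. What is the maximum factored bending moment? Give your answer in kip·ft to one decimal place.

(S or Lr) → S = 38.9 kip·ft.
C1: 1.2(183.7) + 1.3(20.7) = 247.4
C2: 1.2(183.7) + 1.6(82.0) + 0.3(38.9) = 363.3
C3: 1.0(183.7) - 0.8(20.7) = 167.1
C4: 1.2(183.7) + 1.4(73.2) = 322.9
Maximum is from combination 2.

363.3 kip·ft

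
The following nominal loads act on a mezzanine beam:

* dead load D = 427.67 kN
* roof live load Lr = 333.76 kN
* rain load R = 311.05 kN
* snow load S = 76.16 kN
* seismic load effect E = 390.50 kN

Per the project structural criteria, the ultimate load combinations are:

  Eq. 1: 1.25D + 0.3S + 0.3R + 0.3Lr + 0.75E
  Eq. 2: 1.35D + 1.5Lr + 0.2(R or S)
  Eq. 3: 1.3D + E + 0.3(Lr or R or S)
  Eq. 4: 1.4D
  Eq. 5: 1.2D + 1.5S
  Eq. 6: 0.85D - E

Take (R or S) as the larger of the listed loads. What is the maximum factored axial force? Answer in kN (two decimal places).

1140.20 kN

(R or S) → R = 311.05 kN; (Lr or R or S) → Lr = 333.76 kN.
Eq. 1: 1.25(427.67) + 0.3(76.16) + 0.3(311.05) + 0.3(333.76) + 0.75(390.50) = 1043.75
Eq. 2: 1.35(427.67) + 1.5(333.76) + 0.2(311.05) = 577.35 + 500.64 + 62.21 = 1140.20
Eq. 3: 1.3(427.67) + 1.0(390.50) + 0.3(333.76) = 555.97 + 390.50 + 100.13 = 1046.60
Eq. 4: 1.4(427.67) = 598.74
Eq. 5: 1.2(427.67) + 1.5(76.16) = 513.20 + 114.24 = 627.44
Eq. 6: 0.85(427.67) - 1.0(390.50) = 363.52 - 390.50 = -26.98
Maximum is from combination 2.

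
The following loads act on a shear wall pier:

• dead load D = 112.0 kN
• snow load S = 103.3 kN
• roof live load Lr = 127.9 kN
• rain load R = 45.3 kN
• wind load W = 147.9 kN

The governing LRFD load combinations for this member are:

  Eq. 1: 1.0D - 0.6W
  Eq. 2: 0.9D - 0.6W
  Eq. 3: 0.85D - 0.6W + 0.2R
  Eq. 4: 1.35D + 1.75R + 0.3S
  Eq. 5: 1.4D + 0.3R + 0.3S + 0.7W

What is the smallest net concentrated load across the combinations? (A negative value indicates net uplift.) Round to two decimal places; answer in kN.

Eq. 1: 1.0(112.0) - 0.6(147.9) = 112.00 - 88.74 = 23.26
Eq. 2: 0.9(112.0) - 0.6(147.9) = 100.80 - 88.74 = 12.06
Eq. 3: 0.85(112.0) - 0.6(147.9) + 0.2(45.3) = 95.20 - 88.74 + 9.06 = 15.52
Eq. 4: 1.35(112.0) + 1.75(45.3) + 0.3(103.3) = 151.20 + 79.28 + 30.99 = 261.47
Eq. 5: 1.4(112.0) + 0.3(45.3) + 0.3(103.3) + 0.7(147.9) = 156.80 + 13.59 + 30.99 + 103.53 = 304.91
Combination 2 gives the minimum: 12.06 kN.

12.06 kN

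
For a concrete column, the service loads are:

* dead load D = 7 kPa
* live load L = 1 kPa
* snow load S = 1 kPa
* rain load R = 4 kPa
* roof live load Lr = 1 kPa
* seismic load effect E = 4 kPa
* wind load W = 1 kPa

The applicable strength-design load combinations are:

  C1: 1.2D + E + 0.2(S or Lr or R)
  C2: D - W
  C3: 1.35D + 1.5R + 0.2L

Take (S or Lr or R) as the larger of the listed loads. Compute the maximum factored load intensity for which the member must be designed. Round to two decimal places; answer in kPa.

(S or Lr or R) → R = 4 kPa.
C1: 1.2(7) + 1.0(4) + 0.2(4) = 8.40 + 4.00 + 0.80 = 13.20
C2: 1.0(7) - 1.0(1) = 7.00 - 1.00 = 6.00
C3: 1.35(7) + 1.5(4) + 0.2(1) = 9.45 + 6.00 + 0.20 = 15.65
The controlling combination is 3, giving 15.65 kPa.

15.65 kPa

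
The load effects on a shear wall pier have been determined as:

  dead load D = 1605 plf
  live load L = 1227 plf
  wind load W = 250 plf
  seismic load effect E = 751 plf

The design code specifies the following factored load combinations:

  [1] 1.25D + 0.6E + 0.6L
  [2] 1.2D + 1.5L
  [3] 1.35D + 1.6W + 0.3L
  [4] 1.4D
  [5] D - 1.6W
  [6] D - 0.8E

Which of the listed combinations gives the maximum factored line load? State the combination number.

Combination 2

[1] 1.25(1605) + 0.6(751) + 0.6(1227) = 3193.05
[2] 1.2(1605) + 1.5(1227) = 3766.50
[3] 1.35(1605) + 1.6(250) + 0.3(1227) = 2934.85
[4] 1.4(1605) = 2247.00
[5] 1.0(1605) - 1.6(250) = 1205.00
[6] 1.0(1605) - 0.8(751) = 1004.20
The largest value is 3766.50 plf from combination 2.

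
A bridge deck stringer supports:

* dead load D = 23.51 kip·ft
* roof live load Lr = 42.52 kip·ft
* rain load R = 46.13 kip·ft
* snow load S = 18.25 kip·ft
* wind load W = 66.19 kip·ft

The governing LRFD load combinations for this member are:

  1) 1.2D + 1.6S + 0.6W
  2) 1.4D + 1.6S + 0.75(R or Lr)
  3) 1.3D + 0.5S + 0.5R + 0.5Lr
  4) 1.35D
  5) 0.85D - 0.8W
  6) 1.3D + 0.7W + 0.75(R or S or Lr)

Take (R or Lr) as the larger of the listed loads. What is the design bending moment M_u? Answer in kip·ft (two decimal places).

111.49 kip·ft

(R or Lr) → R = 46.13 kip·ft; (R or S or Lr) → R = 46.13 kip·ft.
1) 1.2(23.51) + 1.6(18.25) + 0.6(66.19) = 97.13
2) 1.4(23.51) + 1.6(18.25) + 0.75(46.13) = 32.91 + 29.20 + 34.60 = 96.71
3) 1.3(23.51) + 0.5(18.25) + 0.5(46.13) + 0.5(42.52) = 84.01
4) 1.35(23.51) = 31.74
5) 0.85(23.51) - 0.8(66.19) = 19.98 - 52.95 = -32.97
6) 1.3(23.51) + 0.7(66.19) + 0.75(46.13) = 30.56 + 46.33 + 34.60 = 111.49
Maximum is from combination 6.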